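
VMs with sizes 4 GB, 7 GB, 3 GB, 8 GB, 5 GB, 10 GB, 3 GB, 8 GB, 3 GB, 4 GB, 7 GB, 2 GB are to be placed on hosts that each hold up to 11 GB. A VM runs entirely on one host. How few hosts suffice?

6

Total = 10 + 8 + 8 + 7 + 7 + 5 + 4 + 4 + 3 + 3 + 3 + 2 = 64 GB.
Lower bound: ⌈64/11⌉ = 6 hosts.
A packing using 6 hosts:
  host 1: 10 = 10
  host 2: 8 + 3 = 11
  host 3: 8 + 3 = 11
  host 4: 7 + 4 = 11
  host 5: 7 + 4 = 11
  host 6: 5 + 3 + 2 = 10
This matches the lower bound, so 6 is optimal.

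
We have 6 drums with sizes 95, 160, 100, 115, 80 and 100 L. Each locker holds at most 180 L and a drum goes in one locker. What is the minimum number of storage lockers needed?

5

Total = 160 + 115 + 100 + 100 + 95 + 80 = 650 L.
Lower bound: ⌈650/180⌉ = 4 storage lockers.
Also, 5 drums each exceed 90 L, and no two of those can share a locker, so at least 5 storage lockers are needed.
A packing using 5 storage lockers:
  locker 1: 160 = 160
  locker 2: 115 = 115
  locker 3: 100 + 80 = 180
  locker 4: 100 = 100
  locker 5: 95 = 95
This matches the lower bound, so 5 is optimal.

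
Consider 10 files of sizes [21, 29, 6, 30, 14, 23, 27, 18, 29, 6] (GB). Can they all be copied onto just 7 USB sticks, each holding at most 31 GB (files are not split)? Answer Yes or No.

Total = 203 GB; ⌈203/31⌉ = 7.
The bound of 7 does not rule out 7, but exhaustive search shows no assignment into 7 USB sticks of capacity 31 GB exists — the minimum is 8.

No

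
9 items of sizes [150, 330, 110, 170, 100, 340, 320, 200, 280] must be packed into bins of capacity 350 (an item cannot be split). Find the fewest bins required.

7

Total = 340 + 330 + 320 + 280 + 200 + 170 + 150 + 110 + 100 = 2000.
Lower bound: ⌈2000/350⌉ = 6 bins.
A packing using 7 bins:
  bin 1: 340 = 340
  bin 2: 330 = 330
  bin 3: 320 = 320
  bin 4: 280 = 280
  bin 5: 200 + 150 = 350
  bin 6: 170 + 110 = 280
  bin 7: 100 = 100
No arrangement into 6 bins stays within capacity, so 7 is optimal.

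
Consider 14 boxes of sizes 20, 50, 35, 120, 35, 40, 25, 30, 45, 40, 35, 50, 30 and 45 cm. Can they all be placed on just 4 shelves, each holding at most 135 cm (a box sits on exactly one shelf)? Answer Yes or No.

Total = 600 cm; ⌈600/135⌉ = 5.
At least 5 shelves are required, but only 4 are allowed.

No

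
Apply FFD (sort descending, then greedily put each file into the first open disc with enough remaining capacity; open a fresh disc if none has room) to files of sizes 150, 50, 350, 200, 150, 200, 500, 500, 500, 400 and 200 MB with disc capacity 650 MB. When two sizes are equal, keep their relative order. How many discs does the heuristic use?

Sorted descending: 500, 500, 500, 400, 350, 200, 200, 200, 150, 150, 50.
  500 → disc 1 (new)  [load 500/650]
  500 → disc 2 (new)  [load 500/650]
  500 → disc 3 (new)  [load 500/650]
  400 → disc 4 (new)  [load 400/650]
  350 → disc 5 (new)  [load 350/650]
  200 → disc 4  [load 600/650]
  200 → disc 5  [load 550/650]
  200 → disc 6 (new)  [load 200/650]
  150 → disc 1  [load 650/650]
  150 → disc 2  [load 650/650]
  50 → disc 3  [load 550/650]
6 discs opened.

6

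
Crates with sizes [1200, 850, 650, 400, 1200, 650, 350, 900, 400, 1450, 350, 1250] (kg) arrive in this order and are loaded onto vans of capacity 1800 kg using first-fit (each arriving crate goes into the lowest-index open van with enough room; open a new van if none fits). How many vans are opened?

  1200 → van 1 (new)  [load 1200/1800]
  850 → van 2 (new)  [load 850/1800]
  650 → van 2  [load 1500/1800]
  400 → van 1  [load 1600/1800]
  1200 → van 3 (new)  [load 1200/1800]
  650 → van 4 (new)  [load 650/1800]
  350 → van 3  [load 1550/1800]
  900 → van 4  [load 1550/1800]
  400 → van 5 (new)  [load 400/1800]
  1450 → van 6 (new)  [load 1450/1800]
  350 → van 5  [load 750/1800]
  1250 → van 7 (new)  [load 1250/1800]
7 vans opened.

7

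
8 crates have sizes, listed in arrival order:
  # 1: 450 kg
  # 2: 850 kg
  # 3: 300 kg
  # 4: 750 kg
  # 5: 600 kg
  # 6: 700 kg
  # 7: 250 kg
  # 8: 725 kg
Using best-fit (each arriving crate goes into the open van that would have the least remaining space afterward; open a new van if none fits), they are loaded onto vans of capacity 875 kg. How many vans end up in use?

  450 → van 1 (new)  [load 450/875]
  850 → van 2 (new)  [load 850/875]
  300 → van 1  [load 750/875]
  750 → van 3 (new)  [load 750/875]
  600 → van 4 (new)  [load 600/875]
  700 → van 5 (new)  [load 700/875]
  250 → van 4  [load 850/875]
  725 → van 6 (new)  [load 725/875]
6 vans opened.

6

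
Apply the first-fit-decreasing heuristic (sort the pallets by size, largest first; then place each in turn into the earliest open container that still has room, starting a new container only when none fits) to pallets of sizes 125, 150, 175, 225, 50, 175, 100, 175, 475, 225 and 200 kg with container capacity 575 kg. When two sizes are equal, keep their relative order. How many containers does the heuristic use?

4

Sorted descending: 475, 225, 225, 200, 175, 175, 175, 150, 125, 100, 50.
  475 → container 1 (new)  [load 475/575]
  225 → container 2 (new)  [load 225/575]
  225 → container 2  [load 450/575]
  200 → container 3 (new)  [load 200/575]
  175 → container 3  [load 375/575]
  175 → container 3  [load 550/575]
  175 → container 4 (new)  [load 175/575]
  150 → container 4  [load 325/575]
  125 → container 2  [load 575/575]
  100 → container 1  [load 575/575]
  50 → container 4  [load 375/575]
4 containers opened.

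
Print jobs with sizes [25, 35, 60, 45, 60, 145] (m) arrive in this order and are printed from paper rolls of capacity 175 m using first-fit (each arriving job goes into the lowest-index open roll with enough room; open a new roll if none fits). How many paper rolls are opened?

  25 → roll 1 (new)  [load 25/175]
  35 → roll 1  [load 60/175]
  60 → roll 1  [load 120/175]
  45 → roll 1  [load 165/175]
  60 → roll 2 (new)  [load 60/175]
  145 → roll 3 (new)  [load 145/175]
3 paper rolls opened.

3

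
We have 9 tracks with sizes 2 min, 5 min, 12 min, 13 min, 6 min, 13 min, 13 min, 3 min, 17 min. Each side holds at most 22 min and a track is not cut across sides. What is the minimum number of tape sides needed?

Total = 17 + 13 + 13 + 13 + 12 + 6 + 5 + 3 + 2 = 84 min.
Lower bound: ⌈84/22⌉ = 4 tape sides.
Also, 5 tracks each exceed 11 min, and no two of those can share a side, so at least 5 tape sides are needed.
A packing using 5 tape sides:
  side 1: 17 + 5 = 22
  side 2: 13 + 6 + 3 = 22
  side 3: 13 + 2 = 15
  side 4: 13 = 13
  side 5: 12 = 12
This matches the lower bound, so 5 is optimal.

5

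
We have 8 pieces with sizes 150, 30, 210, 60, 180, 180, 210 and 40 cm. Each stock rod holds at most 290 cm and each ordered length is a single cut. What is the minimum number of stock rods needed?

5

Total = 210 + 210 + 180 + 180 + 150 + 60 + 40 + 30 = 1060 cm.
Lower bound: ⌈1060/290⌉ = 4 stock rods.
Also, 5 pieces each exceed 145 cm, and no two of those can share a stock rod, so at least 5 stock rods are needed.
A packing using 5 stock rods:
  stock rod 1: 210 + 60 = 270
  stock rod 2: 210 + 40 + 30 = 280
  stock rod 3: 180 = 180
  stock rod 4: 180 = 180
  stock rod 5: 150 = 150
This matches the lower bound, so 5 is optimal.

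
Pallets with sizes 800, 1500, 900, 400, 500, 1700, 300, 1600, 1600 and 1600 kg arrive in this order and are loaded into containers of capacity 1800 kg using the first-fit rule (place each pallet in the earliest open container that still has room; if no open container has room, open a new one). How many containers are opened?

7

  800 → container 1 (new)  [load 800/1800]
  1500 → container 2 (new)  [load 1500/1800]
  900 → container 1  [load 1700/1800]
  400 → container 3 (new)  [load 400/1800]
  500 → container 3  [load 900/1800]
  1700 → container 4 (new)  [load 1700/1800]
  300 → container 2  [load 1800/1800]
  1600 → container 5 (new)  [load 1600/1800]
  1600 → container 6 (new)  [load 1600/1800]
  1600 → container 7 (new)  [load 1600/1800]
7 containers opened.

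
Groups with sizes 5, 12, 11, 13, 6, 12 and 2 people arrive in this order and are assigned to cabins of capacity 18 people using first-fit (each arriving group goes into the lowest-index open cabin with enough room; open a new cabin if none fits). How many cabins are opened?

4

  5 → cabin 1 (new)  [load 5/18]
  12 → cabin 1  [load 17/18]
  11 → cabin 2 (new)  [load 11/18]
  13 → cabin 3 (new)  [load 13/18]
  6 → cabin 2  [load 17/18]
  12 → cabin 4 (new)  [load 12/18]
  2 → cabin 3  [load 15/18]
4 cabins opened.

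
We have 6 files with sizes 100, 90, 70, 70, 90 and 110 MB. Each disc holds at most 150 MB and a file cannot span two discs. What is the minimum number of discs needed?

Total = 110 + 100 + 90 + 90 + 70 + 70 = 530 MB.
Lower bound: ⌈530/150⌉ = 4 discs.
A packing using 5 discs:
  disc 1: 110 = 110
  disc 2: 100 = 100
  disc 3: 90 = 90
  disc 4: 90 = 90
  disc 5: 70 + 70 = 140
No arrangement into 4 discs stays within capacity, so 5 is optimal.

5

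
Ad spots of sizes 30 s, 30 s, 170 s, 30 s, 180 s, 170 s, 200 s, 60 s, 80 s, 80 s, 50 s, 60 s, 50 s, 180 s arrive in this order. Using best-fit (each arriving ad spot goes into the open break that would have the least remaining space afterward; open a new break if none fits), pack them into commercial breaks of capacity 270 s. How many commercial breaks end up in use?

  30 → break 1 (new)  [load 30/270]
  30 → break 1  [load 60/270]
  170 → break 1  [load 230/270]
  30 → break 1  [load 260/270]
  180 → break 2 (new)  [load 180/270]
  170 → break 3 (new)  [load 170/270]
  200 → break 4 (new)  [load 200/270]
  60 → break 4  [load 260/270]
  80 → break 2  [load 260/270]
  80 → break 3  [load 250/270]
  50 → break 5 (new)  [load 50/270]
  60 → break 5  [load 110/270]
  50 → break 5  [load 160/270]
  180 → break 6 (new)  [load 180/270]
6 commercial breaks opened.

6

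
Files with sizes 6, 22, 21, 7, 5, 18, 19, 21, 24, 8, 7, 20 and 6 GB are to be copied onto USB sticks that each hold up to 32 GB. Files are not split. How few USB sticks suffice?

Total = 24 + 22 + 21 + 21 + 20 + 19 + 18 + 8 + 7 + 7 + 6 + 6 + 5 = 184 GB.
Lower bound: ⌈184/32⌉ = 6 USB sticks.
Also, 7 files each exceed 16 GB, and no two of those can share a USB stick, so at least 7 USB sticks are needed.
A packing using 7 USB sticks:
  USB stick 1: 24 + 8 = 32
  USB stick 2: 22 + 7 = 29
  USB stick 3: 21 + 7 = 28
  USB stick 4: 21 + 6 + 5 = 32
  USB stick 5: 20 + 6 = 26
  USB stick 6: 19 = 19
  USB stick 7: 18 = 18
This matches the lower bound, so 7 is optimal.

7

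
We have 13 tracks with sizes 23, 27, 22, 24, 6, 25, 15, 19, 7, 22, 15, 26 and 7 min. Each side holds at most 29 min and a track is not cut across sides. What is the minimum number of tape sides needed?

10

Total = 27 + 26 + 25 + 24 + 23 + 22 + 22 + 19 + 15 + 15 + 7 + 7 + 6 = 238 min.
Lower bound: ⌈238/29⌉ = 9 tape sides.
Also, 10 tracks each exceed 29/2 min, and no two of those can share a side, so at least 10 tape sides are needed.
A packing using 10 tape sides:
  side 1: 27 = 27
  side 2: 26 = 26
  side 3: 25 = 25
  side 4: 24 = 24
  side 5: 23 + 6 = 29
  side 6: 22 + 7 = 29
  side 7: 22 + 7 = 29
  side 8: 19 = 19
  side 9: 15 = 15
  side 10: 15 = 15
This matches the lower bound, so 10 is optimal.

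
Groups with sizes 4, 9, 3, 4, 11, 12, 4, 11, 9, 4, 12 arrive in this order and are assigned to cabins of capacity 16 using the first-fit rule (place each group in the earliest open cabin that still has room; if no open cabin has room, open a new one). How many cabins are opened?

  4 → cabin 1 (new)  [load 4/16]
  9 → cabin 1  [load 13/16]
  3 → cabin 1  [load 16/16]
  4 → cabin 2 (new)  [load 4/16]
  11 → cabin 2  [load 15/16]
  12 → cabin 3 (new)  [load 12/16]
  4 → cabin 3  [load 16/16]
  11 → cabin 4 (new)  [load 11/16]
  9 → cabin 5 (new)  [load 9/16]
  4 → cabin 4  [load 15/16]
  12 → cabin 6 (new)  [load 12/16]
6 cabins opened.

6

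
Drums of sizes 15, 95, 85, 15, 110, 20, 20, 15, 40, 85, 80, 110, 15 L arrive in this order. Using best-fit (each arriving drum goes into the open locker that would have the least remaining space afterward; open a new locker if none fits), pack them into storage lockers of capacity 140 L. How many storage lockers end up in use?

6

  15 → locker 1 (new)  [load 15/140]
  95 → locker 1  [load 110/140]
  85 → locker 2 (new)  [load 85/140]
  15 → locker 1  [load 125/140]
  110 → locker 3 (new)  [load 110/140]
  20 → locker 3  [load 130/140]
  20 → locker 2  [load 105/140]
  15 → locker 1  [load 140/140]
  40 → locker 4 (new)  [load 40/140]
  85 → locker 4  [load 125/140]
  80 → locker 5 (new)  [load 80/140]
  110 → locker 6 (new)  [load 110/140]
  15 → locker 4  [load 140/140]
6 storage lockers opened.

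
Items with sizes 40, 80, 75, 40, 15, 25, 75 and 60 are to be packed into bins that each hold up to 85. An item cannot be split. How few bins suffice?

Total = 80 + 75 + 75 + 60 + 40 + 40 + 25 + 15 = 410.
Lower bound: ⌈410/85⌉ = 5 bins.
A packing using 6 bins:
  bin 1: 80 = 80
  bin 2: 75 = 75
  bin 3: 75 = 75
  bin 4: 60 + 25 = 85
  bin 5: 40 + 40 = 80
  bin 6: 15 = 15
No arrangement into 5 bins stays within capacity, so 6 is optimal.

6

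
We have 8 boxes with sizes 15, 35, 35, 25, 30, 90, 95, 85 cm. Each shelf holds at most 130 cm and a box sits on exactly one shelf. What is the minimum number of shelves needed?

Total = 95 + 90 + 85 + 35 + 35 + 30 + 25 + 15 = 410 cm.
Lower bound: ⌈410/130⌉ = 4 shelves.
A packing using 4 shelves:
  shelf 1: 95 + 35 = 130
  shelf 2: 90 + 35 = 125
  shelf 3: 85 + 30 + 15 = 130
  shelf 4: 25 = 25
This matches the lower bound, so 4 is optimal.

4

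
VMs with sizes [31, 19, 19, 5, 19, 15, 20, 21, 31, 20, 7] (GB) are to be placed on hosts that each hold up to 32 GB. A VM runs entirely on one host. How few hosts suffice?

9

Total = 31 + 31 + 21 + 20 + 20 + 19 + 19 + 19 + 15 + 7 + 5 = 207 GB.
Lower bound: ⌈207/32⌉ = 7 hosts.
Also, 8 VMs each exceed 16 GB, and no two of those can share a host, so at least 8 hosts are needed.
A packing using 9 hosts:
  host 1: 31 = 31
  host 2: 31 = 31
  host 3: 21 + 7 = 28
  host 4: 20 + 5 = 25
  host 5: 20 = 20
  host 6: 19 = 19
  host 7: 19 = 19
  host 8: 19 = 19
  host 9: 15 = 15
No arrangement into 8 hosts stays within capacity, so 9 is optimal.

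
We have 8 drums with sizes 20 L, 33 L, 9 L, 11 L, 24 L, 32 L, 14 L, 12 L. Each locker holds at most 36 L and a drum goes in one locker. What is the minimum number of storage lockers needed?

Total = 33 + 32 + 24 + 20 + 14 + 12 + 11 + 9 = 155 L.
Lower bound: ⌈155/36⌉ = 5 storage lockers.
A packing using 5 storage lockers:
  locker 1: 33 = 33
  locker 2: 32 = 32
  locker 3: 24 + 12 = 36
  locker 4: 20 + 14 = 34
  locker 5: 11 + 9 = 20
This matches the lower bound, so 5 is optimal.

5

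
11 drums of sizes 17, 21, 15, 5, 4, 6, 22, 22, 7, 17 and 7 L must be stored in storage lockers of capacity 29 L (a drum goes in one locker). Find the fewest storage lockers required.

Total = 22 + 22 + 21 + 17 + 17 + 15 + 7 + 7 + 6 + 5 + 4 = 143 L.
Lower bound: ⌈143/29⌉ = 5 storage lockers.
Also, 6 drums each exceed 29/2 L, and no two of those can share a locker, so at least 6 storage lockers are needed.
A packing using 6 storage lockers:
  locker 1: 22 + 7 = 29
  locker 2: 22 + 7 = 29
  locker 3: 21 + 6 = 27
  locker 4: 17 + 5 + 4 = 26
  locker 5: 17 = 17
  locker 6: 15 = 15
This matches the lower bound, so 6 is optimal.

6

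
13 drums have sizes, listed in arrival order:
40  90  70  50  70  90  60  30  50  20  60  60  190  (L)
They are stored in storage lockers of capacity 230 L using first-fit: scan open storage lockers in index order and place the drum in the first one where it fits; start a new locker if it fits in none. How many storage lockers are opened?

4

  40 → locker 1 (new)  [load 40/230]
  90 → locker 1  [load 130/230]
  70 → locker 1  [load 200/230]
  50 → locker 2 (new)  [load 50/230]
  70 → locker 2  [load 120/230]
  90 → locker 2  [load 210/230]
  60 → locker 3 (new)  [load 60/230]
  30 → locker 1  [load 230/230]
  50 → locker 3  [load 110/230]
  20 → locker 2  [load 230/230]
  60 → locker 3  [load 170/230]
  60 → locker 3  [load 230/230]
  190 → locker 4 (new)  [load 190/230]
4 storage lockers opened.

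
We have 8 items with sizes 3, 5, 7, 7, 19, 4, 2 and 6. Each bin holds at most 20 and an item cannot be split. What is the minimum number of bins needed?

3

Total = 19 + 7 + 7 + 6 + 5 + 4 + 3 + 2 = 53.
Lower bound: ⌈53/20⌉ = 3 bins.
A packing using 3 bins:
  bin 1: 19 = 19
  bin 2: 7 + 7 + 6 = 20
  bin 3: 5 + 4 + 3 + 2 = 14
This matches the lower bound, so 3 is optimal.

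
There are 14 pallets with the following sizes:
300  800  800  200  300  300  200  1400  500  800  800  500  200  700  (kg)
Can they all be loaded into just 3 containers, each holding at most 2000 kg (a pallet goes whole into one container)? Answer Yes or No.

No

Total = 7800 kg; ⌈7800/2000⌉ = 4.
At least 4 containers are required, but only 3 are allowed.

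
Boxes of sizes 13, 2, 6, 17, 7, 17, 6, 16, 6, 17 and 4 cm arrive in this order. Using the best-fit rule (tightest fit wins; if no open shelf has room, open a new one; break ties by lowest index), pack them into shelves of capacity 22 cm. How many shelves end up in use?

6

  13 → shelf 1 (new)  [load 13/22]
  2 → shelf 1  [load 15/22]
  6 → shelf 1  [load 21/22]
  17 → shelf 2 (new)  [load 17/22]
  7 → shelf 3 (new)  [load 7/22]
  17 → shelf 4 (new)  [load 17/22]
  6 → shelf 3  [load 13/22]
  16 → shelf 5 (new)  [load 16/22]
  6 → shelf 5  [load 22/22]
  17 → shelf 6 (new)  [load 17/22]
  4 → shelf 2  [load 21/22]
6 shelves opened.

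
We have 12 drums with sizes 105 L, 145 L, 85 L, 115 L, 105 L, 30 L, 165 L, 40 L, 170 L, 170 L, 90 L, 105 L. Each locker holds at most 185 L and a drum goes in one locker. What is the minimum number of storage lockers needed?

9

Total = 170 + 170 + 165 + 145 + 115 + 105 + 105 + 105 + 90 + 85 + 40 + 30 = 1325 L.
Lower bound: ⌈1325/185⌉ = 8 storage lockers.
A packing using 9 storage lockers:
  locker 1: 170 = 170
  locker 2: 170 = 170
  locker 3: 165 = 165
  locker 4: 145 + 40 = 185
  locker 5: 115 + 30 = 145
  locker 6: 105 = 105
  locker 7: 105 = 105
  locker 8: 105 = 105
  locker 9: 90 + 85 = 175
No arrangement into 8 storage lockers stays within capacity, so 9 is optimal.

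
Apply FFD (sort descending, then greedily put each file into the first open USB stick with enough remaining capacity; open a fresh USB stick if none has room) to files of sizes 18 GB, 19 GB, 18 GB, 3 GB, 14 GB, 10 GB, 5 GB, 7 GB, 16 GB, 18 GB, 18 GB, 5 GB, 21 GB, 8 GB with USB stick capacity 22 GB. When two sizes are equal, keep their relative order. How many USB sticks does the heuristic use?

Sorted descending: 21, 19, 18, 18, 18, 18, 16, 14, 10, 8, 7, 5, 5, 3.
  21 → USB stick 1 (new)  [load 21/22]
  19 → USB stick 2 (new)  [load 19/22]
  18 → USB stick 3 (new)  [load 18/22]
  18 → USB stick 4 (new)  [load 18/22]
  18 → USB stick 5 (new)  [load 18/22]
  18 → USB stick 6 (new)  [load 18/22]
  16 → USB stick 7 (new)  [load 16/22]
  14 → USB stick 8 (new)  [load 14/22]
  10 → USB stick 9 (new)  [load 10/22]
  8 → USB stick 8  [load 22/22]
  7 → USB stick 9  [load 17/22]
  5 → USB stick 7  [load 21/22]
  5 → USB stick 9  [load 22/22]
  3 → USB stick 2  [load 22/22]
9 USB sticks opened.

9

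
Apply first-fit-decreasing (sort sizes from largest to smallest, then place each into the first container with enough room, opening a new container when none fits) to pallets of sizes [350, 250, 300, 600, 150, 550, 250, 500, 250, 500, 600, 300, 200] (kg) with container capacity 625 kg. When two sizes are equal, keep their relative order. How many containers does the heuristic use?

9

Sorted descending: 600, 600, 550, 500, 500, 350, 300, 300, 250, 250, 250, 200, 150.
  600 → container 1 (new)  [load 600/625]
  600 → container 2 (new)  [load 600/625]
  550 → container 3 (new)  [load 550/625]
  500 → container 4 (new)  [load 500/625]
  500 → container 5 (new)  [load 500/625]
  350 → container 6 (new)  [load 350/625]
  300 → container 7 (new)  [load 300/625]
  300 → container 7  [load 600/625]
  250 → container 6  [load 600/625]
  250 → container 8 (new)  [load 250/625]
  250 → container 8  [load 500/625]
  200 → container 9 (new)  [load 200/625]
  150 → container 9  [load 350/625]
9 containers opened.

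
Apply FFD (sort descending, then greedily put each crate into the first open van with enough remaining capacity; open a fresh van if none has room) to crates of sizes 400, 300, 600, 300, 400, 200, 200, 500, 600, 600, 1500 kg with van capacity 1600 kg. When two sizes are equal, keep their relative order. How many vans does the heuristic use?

4

Sorted descending: 1500, 600, 600, 600, 500, 400, 400, 300, 300, 200, 200.
  1500 → van 1 (new)  [load 1500/1600]
  600 → van 2 (new)  [load 600/1600]
  600 → van 2  [load 1200/1600]
  600 → van 3 (new)  [load 600/1600]
  500 → van 3  [load 1100/1600]
  400 → van 2  [load 1600/1600]
  400 → van 3  [load 1500/1600]
  300 → van 4 (new)  [load 300/1600]
  300 → van 4  [load 600/1600]
  200 → van 4  [load 800/1600]
  200 → van 4  [load 1000/1600]
4 vans opened.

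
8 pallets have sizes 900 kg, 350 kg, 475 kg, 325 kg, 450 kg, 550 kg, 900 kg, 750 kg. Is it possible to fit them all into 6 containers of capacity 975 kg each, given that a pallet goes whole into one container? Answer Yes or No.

A valid assignment using 6 containers:
  container 1: 900 = 900
  container 2: 900 = 900
  container 3: 750 = 750
  container 4: 550 + 350 = 900
  container 5: 475 + 450 = 925
  container 6: 325 = 325
Every load is within 975 kg, so 6 containers suffice.

Yes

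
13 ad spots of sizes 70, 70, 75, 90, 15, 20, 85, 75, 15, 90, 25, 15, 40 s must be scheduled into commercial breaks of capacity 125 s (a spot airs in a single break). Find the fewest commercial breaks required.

7

Total = 90 + 90 + 85 + 75 + 75 + 70 + 70 + 40 + 25 + 20 + 15 + 15 + 15 = 685 s.
Lower bound: ⌈685/125⌉ = 6 commercial breaks.
Also, 7 ad spots each exceed 125/2 s, and no two of those can share a break, so at least 7 commercial breaks are needed.
A packing using 7 commercial breaks:
  break 1: 90 + 25 = 115
  break 2: 90 + 20 + 15 = 125
  break 3: 85 + 40 = 125
  break 4: 75 + 15 + 15 = 105
  break 5: 75 = 75
  break 6: 70 = 70
  break 7: 70 = 70
This matches the lower bound, so 7 is optimal.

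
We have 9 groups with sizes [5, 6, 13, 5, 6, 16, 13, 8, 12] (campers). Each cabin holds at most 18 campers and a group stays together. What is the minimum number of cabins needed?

5

Total = 16 + 13 + 13 + 12 + 8 + 6 + 6 + 5 + 5 = 84 campers.
Lower bound: ⌈84/18⌉ = 5 cabins.
A packing using 5 cabins:
  cabin 1: 16 = 16
  cabin 2: 13 + 5 = 18
  cabin 3: 13 + 5 = 18
  cabin 4: 12 + 6 = 18
  cabin 5: 8 + 6 = 14
This matches the lower bound, so 5 is optimal.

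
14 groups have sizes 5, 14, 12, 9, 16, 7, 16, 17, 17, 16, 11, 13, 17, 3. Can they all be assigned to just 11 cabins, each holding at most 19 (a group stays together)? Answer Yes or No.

Yes

A valid assignment using 11 cabins:
  cabin 1: 17 = 17
  cabin 2: 17 = 17
  cabin 3: 17 = 17
  cabin 4: 16 + 3 = 19
  cabin 5: 16 = 16
  cabin 6: 16 = 16
  cabin 7: 14 + 5 = 19
  cabin 8: 13 = 13
  cabin 9: 12 + 7 = 19
  cabin 10: 11 = 11
  cabin 11: 9 = 9
Every load is within 19, so 11 cabins suffice.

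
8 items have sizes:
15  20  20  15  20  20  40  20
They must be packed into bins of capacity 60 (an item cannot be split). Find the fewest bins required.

Total = 40 + 20 + 20 + 20 + 20 + 20 + 15 + 15 = 170.
Lower bound: ⌈170/60⌉ = 3 bins.
A packing using 3 bins:
  bin 1: 40 + 20 = 60
  bin 2: 20 + 20 + 20 = 60
  bin 3: 20 + 15 + 15 = 50
This matches the lower bound, so 3 is optimal.

3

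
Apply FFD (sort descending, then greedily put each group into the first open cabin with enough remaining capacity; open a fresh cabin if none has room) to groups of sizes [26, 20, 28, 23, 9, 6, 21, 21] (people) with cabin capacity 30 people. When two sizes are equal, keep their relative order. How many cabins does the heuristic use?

Sorted descending: 28, 26, 23, 21, 21, 20, 9, 6.
  28 → cabin 1 (new)  [load 28/30]
  26 → cabin 2 (new)  [load 26/30]
  23 → cabin 3 (new)  [load 23/30]
  21 → cabin 4 (new)  [load 21/30]
  21 → cabin 5 (new)  [load 21/30]
  20 → cabin 6 (new)  [load 20/30]
  9 → cabin 4  [load 30/30]
  6 → cabin 3  [load 29/30]
6 cabins opened.

6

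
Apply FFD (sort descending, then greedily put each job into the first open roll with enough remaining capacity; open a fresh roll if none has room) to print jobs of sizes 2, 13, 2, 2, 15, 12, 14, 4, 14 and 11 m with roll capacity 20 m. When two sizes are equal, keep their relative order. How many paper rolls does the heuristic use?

6

Sorted descending: 15, 14, 14, 13, 12, 11, 4, 2, 2, 2.
  15 → roll 1 (new)  [load 15/20]
  14 → roll 2 (new)  [load 14/20]
  14 → roll 3 (new)  [load 14/20]
  13 → roll 4 (new)  [load 13/20]
  12 → roll 5 (new)  [load 12/20]
  11 → roll 6 (new)  [load 11/20]
  4 → roll 1  [load 19/20]
  2 → roll 2  [load 16/20]
  2 → roll 2  [load 18/20]
  2 → roll 2  [load 20/20]
6 paper rolls opened.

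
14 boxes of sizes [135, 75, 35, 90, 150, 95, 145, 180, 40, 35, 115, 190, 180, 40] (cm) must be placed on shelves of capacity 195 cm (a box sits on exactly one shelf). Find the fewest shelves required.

Total = 190 + 180 + 180 + 150 + 145 + 135 + 115 + 95 + 90 + 75 + 40 + 40 + 35 + 35 = 1505 cm.
Lower bound: ⌈1505/195⌉ = 8 shelves.
A packing using 9 shelves:
  shelf 1: 190 = 190
  shelf 2: 180 = 180
  shelf 3: 180 = 180
  shelf 4: 150 + 40 = 190
  shelf 5: 145 + 40 = 185
  shelf 6: 135 + 35 = 170
  shelf 7: 115 + 75 = 190
  shelf 8: 95 + 90 = 185
  shelf 9: 35 = 35
No arrangement into 8 shelves stays within capacity, so 9 is optimal.

9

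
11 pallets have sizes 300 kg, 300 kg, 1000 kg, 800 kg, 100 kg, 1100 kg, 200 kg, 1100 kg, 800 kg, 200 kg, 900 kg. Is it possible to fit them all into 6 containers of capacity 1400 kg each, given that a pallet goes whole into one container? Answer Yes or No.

Yes

A valid assignment using 6 containers:
  container 1: 1100 + 300 = 1400
  container 2: 1100 + 300 = 1400
  container 3: 1000 + 200 + 200 = 1400
  container 4: 900 + 100 = 1000
  container 5: 800 = 800
  container 6: 800 = 800
Every load is within 1400 kg, so 6 containers suffice.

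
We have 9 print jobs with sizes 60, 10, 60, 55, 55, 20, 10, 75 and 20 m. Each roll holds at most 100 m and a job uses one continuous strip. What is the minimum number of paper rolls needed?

5

Total = 75 + 60 + 60 + 55 + 55 + 20 + 20 + 10 + 10 = 365 m.
Lower bound: ⌈365/100⌉ = 4 paper rolls.
Also, 5 print jobs each exceed 50 m, and no two of those can share a roll, so at least 5 paper rolls are needed.
A packing using 5 paper rolls:
  roll 1: 75 + 20 = 95
  roll 2: 60 + 20 + 10 + 10 = 100
  roll 3: 60 = 60
  roll 4: 55 = 55
  roll 5: 55 = 55
This matches the lower bound, so 5 is optimal.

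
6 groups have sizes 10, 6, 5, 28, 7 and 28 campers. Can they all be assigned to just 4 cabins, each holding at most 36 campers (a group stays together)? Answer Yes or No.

Yes

A valid assignment using 3 cabins:
  cabin 1: 28 + 7 = 35
  cabin 2: 28 + 6 = 34
  cabin 3: 10 + 5 = 15
That uses only 3 ≤ 4, so 4 cabins are enough.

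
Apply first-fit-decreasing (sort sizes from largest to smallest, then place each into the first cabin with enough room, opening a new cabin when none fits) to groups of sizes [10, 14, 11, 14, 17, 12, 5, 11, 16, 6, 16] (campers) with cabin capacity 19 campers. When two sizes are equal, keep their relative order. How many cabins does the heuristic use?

Sorted descending: 17, 16, 16, 14, 14, 12, 11, 11, 10, 6, 5.
  17 → cabin 1 (new)  [load 17/19]
  16 → cabin 2 (new)  [load 16/19]
  16 → cabin 3 (new)  [load 16/19]
  14 → cabin 4 (new)  [load 14/19]
  14 → cabin 5 (new)  [load 14/19]
  12 → cabin 6 (new)  [load 12/19]
  11 → cabin 7 (new)  [load 11/19]
  11 → cabin 8 (new)  [load 11/19]
  10 → cabin 9 (new)  [load 10/19]
  6 → cabin 6  [load 18/19]
  5 → cabin 4  [load 19/19]
9 cabins opened.

9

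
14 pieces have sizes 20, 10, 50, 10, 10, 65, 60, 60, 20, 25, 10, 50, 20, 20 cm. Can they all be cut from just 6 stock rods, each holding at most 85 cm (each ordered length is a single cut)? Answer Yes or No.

A valid assignment using 6 stock rods:
  stock rod 1: 65 + 20 = 85
  stock rod 2: 60 + 25 = 85
  stock rod 3: 60 + 20 = 80
  stock rod 4: 50 + 20 + 10 = 80
  stock rod 5: 50 + 20 + 10 = 80
  stock rod 6: 10 + 10 = 20
Every load is within 85 cm, so 6 stock rods suffice.

Yes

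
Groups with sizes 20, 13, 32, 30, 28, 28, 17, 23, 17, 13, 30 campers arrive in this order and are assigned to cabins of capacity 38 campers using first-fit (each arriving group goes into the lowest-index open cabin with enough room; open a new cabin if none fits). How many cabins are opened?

  20 → cabin 1 (new)  [load 20/38]
  13 → cabin 1  [load 33/38]
  32 → cabin 2 (new)  [load 32/38]
  30 → cabin 3 (new)  [load 30/38]
  28 → cabin 4 (new)  [load 28/38]
  28 → cabin 5 (new)  [load 28/38]
  17 → cabin 6 (new)  [load 17/38]
  23 → cabin 7 (new)  [load 23/38]
  17 → cabin 6  [load 34/38]
  13 → cabin 7  [load 36/38]
  30 → cabin 8 (new)  [load 30/38]
8 cabins opened.

8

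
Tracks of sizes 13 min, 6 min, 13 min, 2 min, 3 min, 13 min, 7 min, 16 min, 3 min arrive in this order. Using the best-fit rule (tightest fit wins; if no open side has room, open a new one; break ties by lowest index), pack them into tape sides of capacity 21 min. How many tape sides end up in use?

  13 → side 1 (new)  [load 13/21]
  6 → side 1  [load 19/21]
  13 → side 2 (new)  [load 13/21]
  2 → side 1  [load 21/21]
  3 → side 2  [load 16/21]
  13 → side 3 (new)  [load 13/21]
  7 → side 3  [load 20/21]
  16 → side 4 (new)  [load 16/21]
  3 → side 2  [load 19/21]
4 tape sides opened.

4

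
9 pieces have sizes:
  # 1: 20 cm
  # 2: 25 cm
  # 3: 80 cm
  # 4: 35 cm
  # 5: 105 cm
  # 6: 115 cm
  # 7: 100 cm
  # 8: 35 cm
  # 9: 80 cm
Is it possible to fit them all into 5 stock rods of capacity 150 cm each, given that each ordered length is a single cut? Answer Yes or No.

Yes

A valid assignment using 5 stock rods:
  stock rod 1: 115 + 35 = 150
  stock rod 2: 105 + 35 = 140
  stock rod 3: 100 + 25 + 20 = 145
  stock rod 4: 80 = 80
  stock rod 5: 80 = 80
Every load is within 150 cm, so 5 stock rods suffice.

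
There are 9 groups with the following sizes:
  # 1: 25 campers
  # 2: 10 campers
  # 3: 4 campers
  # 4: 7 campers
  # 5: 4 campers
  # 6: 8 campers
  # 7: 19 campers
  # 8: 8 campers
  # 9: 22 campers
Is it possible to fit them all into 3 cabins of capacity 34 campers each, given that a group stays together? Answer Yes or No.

No

Total = 107 campers; ⌈107/34⌉ = 4.
At least 4 cabins are required, but only 3 are allowed.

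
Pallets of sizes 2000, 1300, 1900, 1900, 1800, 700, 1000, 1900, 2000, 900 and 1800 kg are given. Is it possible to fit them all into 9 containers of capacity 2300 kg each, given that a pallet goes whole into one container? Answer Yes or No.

Yes

A valid assignment using 9 containers:
  container 1: 2000 = 2000
  container 2: 2000 = 2000
  container 3: 1900 = 1900
  container 4: 1900 = 1900
  container 5: 1900 = 1900
  container 6: 1800 = 1800
  container 7: 1800 = 1800
  container 8: 1300 + 1000 = 2300
  container 9: 900 + 700 = 1600
Every load is within 2300 kg, so 9 containers suffice.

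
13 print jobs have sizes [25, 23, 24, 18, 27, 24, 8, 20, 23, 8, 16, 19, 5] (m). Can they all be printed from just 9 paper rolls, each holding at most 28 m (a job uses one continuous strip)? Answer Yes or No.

No

Total = 240 m; ⌈240/28⌉ = 9.
10 print jobs each exceed half the capacity and cannot share a roll, forcing at least 10 paper rolls.
At least 10 paper rolls are required, but only 9 are allowed.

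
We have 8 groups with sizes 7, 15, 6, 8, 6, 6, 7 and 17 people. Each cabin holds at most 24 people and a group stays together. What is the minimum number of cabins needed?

4

Total = 17 + 15 + 8 + 7 + 7 + 6 + 6 + 6 = 72 people.
Lower bound: ⌈72/24⌉ = 3 cabins.
A packing using 4 cabins:
  cabin 1: 17 + 7 = 24
  cabin 2: 15 + 8 = 23
  cabin 3: 7 + 6 + 6 = 19
  cabin 4: 6 = 6
No arrangement into 3 cabins stays within capacity, so 4 is optimal.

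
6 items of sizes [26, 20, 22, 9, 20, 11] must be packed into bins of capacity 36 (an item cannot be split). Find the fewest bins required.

Total = 26 + 22 + 20 + 20 + 11 + 9 = 108.
Lower bound: ⌈108/36⌉ = 3 bins.
Also, 4 items each exceed 18, and no two of those can share a bin, so at least 4 bins are needed.
A packing using 4 bins:
  bin 1: 26 + 9 = 35
  bin 2: 22 + 11 = 33
  bin 3: 20 = 20
  bin 4: 20 = 20
This matches the lower bound, so 4 is optimal.

4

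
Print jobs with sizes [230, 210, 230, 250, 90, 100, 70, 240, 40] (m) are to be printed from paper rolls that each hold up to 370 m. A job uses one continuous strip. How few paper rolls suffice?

Total = 250 + 240 + 230 + 230 + 210 + 100 + 90 + 70 + 40 = 1460 m.
Lower bound: ⌈1460/370⌉ = 4 paper rolls.
Also, 5 print jobs each exceed 185 m, and no two of those can share a roll, so at least 5 paper rolls are needed.
A packing using 5 paper rolls:
  roll 1: 250 + 100 = 350
  roll 2: 240 + 90 + 40 = 370
  roll 3: 230 + 70 = 300
  roll 4: 230 = 230
  roll 5: 210 = 210
This matches the lower bound, so 5 is optimal.

5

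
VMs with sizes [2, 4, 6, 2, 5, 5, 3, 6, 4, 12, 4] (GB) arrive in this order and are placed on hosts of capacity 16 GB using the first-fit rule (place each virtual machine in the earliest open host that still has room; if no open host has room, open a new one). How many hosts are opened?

  2 → host 1 (new)  [load 2/16]
  4 → host 1  [load 6/16]
  6 → host 1  [load 12/16]
  2 → host 1  [load 14/16]
  5 → host 2 (new)  [load 5/16]
  5 → host 2  [load 10/16]
  3 → host 2  [load 13/16]
  6 → host 3 (new)  [load 6/16]
  4 → host 3  [load 10/16]
  12 → host 4 (new)  [load 12/16]
  4 → host 3  [load 14/16]
4 hosts opened.

4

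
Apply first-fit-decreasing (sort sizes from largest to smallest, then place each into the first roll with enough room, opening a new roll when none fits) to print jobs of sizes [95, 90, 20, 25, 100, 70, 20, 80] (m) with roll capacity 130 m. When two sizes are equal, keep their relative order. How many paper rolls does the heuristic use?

Sorted descending: 100, 95, 90, 80, 70, 25, 20, 20.
  100 → roll 1 (new)  [load 100/130]
  95 → roll 2 (new)  [load 95/130]
  90 → roll 3 (new)  [load 90/130]
  80 → roll 4 (new)  [load 80/130]
  70 → roll 5 (new)  [load 70/130]
  25 → roll 1  [load 125/130]
  20 → roll 2  [load 115/130]
  20 → roll 3  [load 110/130]
5 paper rolls opened.

5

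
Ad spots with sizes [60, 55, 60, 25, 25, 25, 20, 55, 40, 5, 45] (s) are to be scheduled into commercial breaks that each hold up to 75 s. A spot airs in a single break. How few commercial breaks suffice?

Total = 60 + 60 + 55 + 55 + 45 + 40 + 25 + 25 + 25 + 20 + 5 = 415 s.
Lower bound: ⌈415/75⌉ = 6 commercial breaks.
A packing using 7 commercial breaks:
  break 1: 60 + 5 = 65
  break 2: 60 = 60
  break 3: 55 + 20 = 75
  break 4: 55 = 55
  break 5: 45 + 25 = 70
  break 6: 40 + 25 = 65
  break 7: 25 = 25
No arrangement into 6 commercial breaks stays within capacity, so 7 is optimal.

7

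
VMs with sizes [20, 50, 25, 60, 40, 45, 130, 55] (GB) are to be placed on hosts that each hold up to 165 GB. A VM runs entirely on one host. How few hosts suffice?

Total = 130 + 60 + 55 + 50 + 45 + 40 + 25 + 20 = 425 GB.
Lower bound: ⌈425/165⌉ = 3 hosts.
A packing using 3 hosts:
  host 1: 130 + 25 = 155
  host 2: 60 + 55 + 50 = 165
  host 3: 45 + 40 + 20 = 105
This matches the lower bound, so 3 is optimal.

3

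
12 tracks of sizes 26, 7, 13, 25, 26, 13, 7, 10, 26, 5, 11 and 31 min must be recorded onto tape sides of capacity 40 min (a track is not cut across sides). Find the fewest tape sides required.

6

Total = 31 + 26 + 26 + 26 + 25 + 13 + 13 + 11 + 10 + 7 + 7 + 5 = 200 min.
Lower bound: ⌈200/40⌉ = 5 tape sides.
A packing using 6 tape sides:
  side 1: 31 + 7 = 38
  side 2: 26 + 13 = 39
  side 3: 26 + 13 = 39
  side 4: 26 + 11 = 37
  side 5: 25 + 10 + 5 = 40
  side 6: 7 = 7
No arrangement into 5 tape sides stays within capacity, so 6 is optimal.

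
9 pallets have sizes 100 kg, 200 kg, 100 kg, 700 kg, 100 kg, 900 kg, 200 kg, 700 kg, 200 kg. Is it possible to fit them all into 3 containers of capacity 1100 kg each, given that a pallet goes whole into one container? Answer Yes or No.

Yes

A valid assignment using 3 containers:
  container 1: 900 + 200 = 1100
  container 2: 700 + 200 + 200 = 1100
  container 3: 700 + 100 + 100 + 100 = 1000
Every load is within 1100 kg, so 3 containers suffice.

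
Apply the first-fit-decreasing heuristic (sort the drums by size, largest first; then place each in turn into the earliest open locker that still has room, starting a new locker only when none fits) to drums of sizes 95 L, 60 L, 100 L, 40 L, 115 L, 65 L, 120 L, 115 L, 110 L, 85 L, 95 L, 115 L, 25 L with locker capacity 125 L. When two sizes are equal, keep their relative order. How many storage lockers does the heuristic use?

Sorted descending: 120, 115, 115, 115, 110, 100, 95, 95, 85, 65, 60, 40, 25.
  120 → locker 1 (new)  [load 120/125]
  115 → locker 2 (new)  [load 115/125]
  115 → locker 3 (new)  [load 115/125]
  115 → locker 4 (new)  [load 115/125]
  110 → locker 5 (new)  [load 110/125]
  100 → locker 6 (new)  [load 100/125]
  95 → locker 7 (new)  [load 95/125]
  95 → locker 8 (new)  [load 95/125]
  85 → locker 9 (new)  [load 85/125]
  65 → locker 10 (new)  [load 65/125]
  60 → locker 10  [load 125/125]
  40 → locker 9  [load 125/125]
  25 → locker 6  [load 125/125]
10 storage lockers opened.

10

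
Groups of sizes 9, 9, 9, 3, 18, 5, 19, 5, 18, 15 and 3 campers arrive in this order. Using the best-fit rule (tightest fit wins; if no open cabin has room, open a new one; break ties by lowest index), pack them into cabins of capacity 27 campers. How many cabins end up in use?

5

  9 → cabin 1 (new)  [load 9/27]
  9 → cabin 1  [load 18/27]
  9 → cabin 1  [load 27/27]
  3 → cabin 2 (new)  [load 3/27]
  18 → cabin 2  [load 21/27]
  5 → cabin 2  [load 26/27]
  19 → cabin 3 (new)  [load 19/27]
  5 → cabin 3  [load 24/27]
  18 → cabin 4 (new)  [load 18/27]
  15 → cabin 5 (new)  [load 15/27]
  3 → cabin 3  [load 27/27]
5 cabins opened.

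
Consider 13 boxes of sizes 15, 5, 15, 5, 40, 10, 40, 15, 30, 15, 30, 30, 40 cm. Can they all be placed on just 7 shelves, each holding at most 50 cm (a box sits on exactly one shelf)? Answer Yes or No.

A valid assignment using 7 shelves:
  shelf 1: 40 + 10 = 50
  shelf 2: 40 + 5 + 5 = 50
  shelf 3: 40 = 40
  shelf 4: 30 + 15 = 45
  shelf 5: 30 + 15 = 45
  shelf 6: 30 + 15 = 45
  shelf 7: 15 = 15
Every load is within 50 cm, so 7 shelves suffice.

Yes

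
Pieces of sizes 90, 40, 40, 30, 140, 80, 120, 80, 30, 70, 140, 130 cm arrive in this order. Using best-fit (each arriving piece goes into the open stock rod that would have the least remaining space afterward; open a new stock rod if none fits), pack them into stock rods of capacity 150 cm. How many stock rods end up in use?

  90 → stock rod 1 (new)  [load 90/150]
  40 → stock rod 1  [load 130/150]
  40 → stock rod 2 (new)  [load 40/150]
  30 → stock rod 2  [load 70/150]
  140 → stock rod 3 (new)  [load 140/150]
  80 → stock rod 2  [load 150/150]
  120 → stock rod 4 (new)  [load 120/150]
  80 → stock rod 5 (new)  [load 80/150]
  30 → stock rod 4  [load 150/150]
  70 → stock rod 5  [load 150/150]
  140 → stock rod 6 (new)  [load 140/150]
  130 → stock rod 7 (new)  [load 130/150]
7 stock rods opened.

7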